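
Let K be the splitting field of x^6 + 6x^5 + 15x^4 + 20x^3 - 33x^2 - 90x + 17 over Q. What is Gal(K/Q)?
The polynomial f is an irreducible sextic over Q, so G = Gal(f/Q) is one of the 16 transitive subgroups 6T1, ..., 6T16 of S_6. The discriminant of f is -450868486864896, which is not a perfect square, so G is not contained in A_6. The transitive groups of degree 6 not contained in A_6 are: C_6 (6T1, order 6), S_3 (6T2, order 6), D_6 (6T3, order 12), C_3 x S_3 (6T5, order 18), A_4 x C_2 (6T6, order 24), S_4 (6T8, order 24), S_3 x S_3 (6T9, order 36), S_4 x C_2 (6T11, order 48), (S_3 x S_3) : C_2 (6T13, order 72), PGL(2,5) (6T14, order 120), S_6 (6T16, order 720). By Dedekind's theorem, for a prime p not dividing disc(f) the degrees of the irreducible factors of f mod p form the cycle type of an element of G. Factoring f modulo the 33 such primes p <= 149 (skipping 2, 3, which divide the discriminant), each new pattern first appears at: mod 5: f = (x^3 + 2x^2 + 4x + 2)(x^3 + 4x^2 + 3x + 1), pattern 3+3; mod 7: f = (x^6 + 6x^5 + x^4 + 6x^3 + 2x^2 + x + 3), pattern 6; mod 17: f = (x)(x + 2)(x^2 + 2x + 7)(x^2 + 2x + 13), pattern 2+2+1+1; mod 19: f = (x + 4)(x + 7)(x + 14)(x + 17)(x^2 + 2x + 8), pattern 2+1+1+1+1; mod 71: f = (x^2 + 2x + 30)(x^2 + 2x + 50)(x^2 + 2x + 65), pattern 2+2+2. No other pattern occurs in this range, so the set of observed cycle types is {3+3, 6, 2+2+1+1, 2+1+1+1+1, 2+2+2}. The candidates containing elements of all these cycle types are A_4 x C_2 (6T6) of order 24, S_4 x C_2 (6T11) of order 48, (S_3 x S_3) : C_2 (6T13) of order 72, S_6 (6T16) of order 720; the others are excluded. The observed types are precisely the cycle types that occur in A_4 x C_2 (6T6) (apart from the identity). Each of the other remaining candidates has further cycle types, and by the Chebotarev density theorem the matching factorization patterns would occur for a proportion of primes equal to their share of the group: S_4 x C_2 (6T11) additionally contains elements of type 4+2, 4+1+1 (12 of its 48 elements, about 25% of primes); (S_3 x S_3) : C_2 (6T13) additionally contains elements of type 4+2, 3+2+1, 3+1+1+1 (34 of its 72 elements, about 47% of primes); S_6 (6T16) additionally contains elements of type 5+1, 4+2, 4+1+1, 3+2+1, 3+1+1+1 (484 of its 720 elements, about 67% of primes). None of the 33 primes tested shows any such pattern (for each of these groups the chance of that is below 10^-4), which rules them out. Hence G = A_4 x C_2 (6T6), of order 24.

A_4 x C_2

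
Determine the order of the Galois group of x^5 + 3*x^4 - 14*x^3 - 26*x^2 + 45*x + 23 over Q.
The degree of the splitting field over Q equals the order of the Galois group, so first determine the group. The polynomial f is an irreducible quintic over Q, so G = Gal(f/Q) is a transitive subgroup of S_5: one of C_5 (5T1, order 5), D_5 (5T2, order 10), F_20 (5T3, order 20), A_5 (5T4, order 60) or S_5 (5T5, order 120). The discriminant of f is 15352201216 = 123904^2, a perfect square, so G is contained in A_5. The transitive groups of degree 5 contained in A_5 are: C_5 (5T1, order 5), D_5 (5T2, order 10), A_5 (5T4, order 60). By Dedekind's theorem, for a prime p not dividing disc(f) the degrees of the irreducible factors of f mod p form the cycle type of an element of G. Factoring f modulo the 14 such primes p <= 53 (skipping 2, 11, which divide the discriminant), each new pattern first appears at: mod 3: f = (x^5 + x^3 + x^2 + 2), pattern 5; mod 23: f = (x)(x + 6)(x + 9)(x + 13)(x + 21), pattern 1+1+1+1+1. No other pattern occurs in this range, so the set of observed cycle types is {5, 1+1+1+1+1}. The candidates containing elements of all these cycle types are C_5 (5T1) of order 5, D_5 (5T2) of order 10, A_5 (5T4) of order 60; the others are excluded. The observed types are precisely the cycle types that occur in C_5 (5T1). Each of the other remaining candidates has further cycle types, and by the Chebotarev density theorem the matching factorization patterns would occur for a proportion of primes equal to their share of the group: D_5 (5T2) additionally contains elements of type 2+2+1 (5 of its 10 elements, about 50% of primes); A_5 (5T4) additionally contains elements of type 3+1+1, 2+2+1 (35 of its 60 elements, about 58% of primes). None of the 14 primes tested shows any such pattern (for each of these groups the chance of that is below 10^-4), which rules them out. Hence G = C_5 (5T1), of order 5. The Galois group C_5 (5T1) has order 5, so the splitting field has degree 5 over Q.

5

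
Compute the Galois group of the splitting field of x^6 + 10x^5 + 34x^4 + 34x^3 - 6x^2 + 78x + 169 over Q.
The polynomial f is an irreducible sextic over Q, so G = Gal(f/Q) is one of the 16 transitive subgroups 6T1, ..., 6T16 of S_6. The discriminant of f is 90962560000 = 301600^2, a perfect square, so G is contained in A_6. The transitive groups of degree 6 contained in A_6 are: A_4 (6T4, order 12), S_4 (6T7, order 24), (C_3 x C_3) : C_4 (6T10, order 36), PSL(2,5) (6T12, order 60), A_6 (6T15, order 360). By Dedekind's theorem, for a prime p not dividing disc(f) the degrees of the irreducible factors of f mod p form the cycle type of an element of G. Factoring f modulo the 19 such primes p <= 83 (skipping 2, 5, 13, 29, which divide the discriminant), each new pattern first appears at: mod 3: f = (x^2 + 2x + 2)(x^4 + 2x^3 + x^2 + x + 2), pattern 4+2; mod 11: f = (x^3 + 2x^2 + 6x + 7)(x^3 + 8x^2 + x + 10), pattern 3+3; mod 19: f = (x + 1)(x + 17)(x^2 + 5x + 18)(x^2 + 6x + 18), pattern 2+2+1+1; mod 61: f = (x + 16)(x + 26)(x + 33)(x^3 + 57x^2 + 57x + 36), pattern 3+1+1+1. No other pattern occurs in this range, so the set of observed cycle types is {4+2, 3+3, 2+2+1+1, 3+1+1+1}. The candidates containing elements of all these cycle types are (C_3 x C_3) : C_4 (6T10) of order 36, A_6 (6T15) of order 360; the others are excluded. The observed types are precisely the cycle types that occur in (C_3 x C_3) : C_4 (6T10) (apart from the identity). Each of the other remaining candidates has further cycle types, and by the Chebotarev density theorem the matching factorization patterns would occur for a proportion of primes equal to their share of the group: A_6 (6T15) additionally contains elements of type 5+1 (144 of its 360 elements, about 40% of primes). None of the 19 primes tested shows any such pattern (for each of these groups the chance of that is below 10^-4), which rules them out. Hence G = (C_3 x C_3) : C_4 (6T10), of order 36.

(C_3 x C_3) : C_4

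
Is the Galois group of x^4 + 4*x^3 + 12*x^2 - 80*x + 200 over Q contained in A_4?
Yes

The polynomial is irreducible of degree 4 over Q. Its discriminant is 5800345600 = 76160^2, a perfect square. A Galois group lies in the alternating group exactly when the discriminant is a square in Q, so the Galois group (V_4) is contained in A_4.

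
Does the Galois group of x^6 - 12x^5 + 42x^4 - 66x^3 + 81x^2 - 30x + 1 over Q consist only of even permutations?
No

The polynomial is irreducible of degree 6 over Q. Its discriminant is -30366624190464, which is not a perfect square. A Galois group lies in the alternating group exactly when the discriminant is a square in Q, so the Galois group (A_4 x C_2) is not contained in A_6.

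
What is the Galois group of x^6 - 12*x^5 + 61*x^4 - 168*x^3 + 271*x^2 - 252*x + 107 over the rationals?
S_4 (order 24)

The polynomial f is an irreducible sextic over Q, so G = Gal(f/Q) is one of the 16 transitive subgroups 6T1, ..., 6T16 of S_6. The discriminant of f is 138674176 = 11776^2, a perfect square, so G is contained in A_6. The transitive groups of degree 6 contained in A_6 are: A_4 (6T4, order 12), S_4 (6T7, order 24), (C_3 x C_3) : C_4 (6T10, order 36), PSL(2,5) (6T12, order 60), A_6 (6T15, order 360). By Dedekind's theorem, for a prime p not dividing disc(f) the degrees of the irreducible factors of f mod p form the cycle type of an element of G. Factoring f modulo the 79 such primes p <= 419 (skipping 2, 23, which divide the discriminant), each new pattern first appears at: mod 3: f = (x^3 + 2x + 1)(x^3 + 2x + 2), pattern 3+3; mod 5: f = (x^2 + x + 2)(x^4 + 2x^3 + 2x^2 + x + 1), pattern 4+2; mod 19: f = (x + 4)(x + 11)(x^2 + 4x + 10)(x^2 + 7x + 4), pattern 2+2+1+1; mod 223: f = (x + 44)(x + 64)(x + 68)(x + 151)(x + 155)(x + 175), pattern 1+1+1+1+1+1. No other pattern occurs in this range, so the set of observed cycle types is {3+3, 4+2, 2+2+1+1, 1+1+1+1+1+1}. The candidates containing elements of all these cycle types are S_4 (6T7) of order 24, (C_3 x C_3) : C_4 (6T10) of order 36, A_6 (6T15) of order 360; the others are excluded. The observed types are precisely the cycle types that occur in S_4 (6T7). Each of the other remaining candidates has further cycle types, and by the Chebotarev density theorem the matching factorization patterns would occur for a proportion of primes equal to their share of the group: (C_3 x C_3) : C_4 (6T10) additionally contains elements of type 3+1+1+1 (4 of its 36 elements, about 11% of primes); A_6 (6T15) additionally contains elements of type 5+1, 3+1+1+1 (184 of its 360 elements, about 51% of primes). None of the 79 primes tested shows any such pattern (for each of these groups the chance of that is below 10^-4), which rules them out. Hence G = S_4 (6T7), of order 24.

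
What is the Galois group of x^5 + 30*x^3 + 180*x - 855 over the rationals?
The polynomial f is an irreducible quintic over Q, so G = Gal(f/Q) is a transitive subgroup of S_5: one of C_5 (5T1, order 5), D_5 (5T2, order 10), F_20 (5T3, order 20), A_5 (5T4, order 60) or S_5 (5T5, order 120). The discriminant of f is 1815126914503125, which is not a perfect square, so G is not contained in A_5. The transitive groups of degree 5 not contained in A_5 are: F_20 (5T3, order 20), S_5 (5T5, order 120). By Dedekind's theorem, for a prime p not dividing disc(f) the degrees of the irreducible factors of f mod p form the cycle type of an element of G. Factoring f modulo the 18 such primes p <= 71 (skipping 3, 5, which divide the discriminant), each new pattern first appears at: mod 2: f = (x + 1)(x^4 + x^3 + x^2 + x + 1), pattern 4+1; mod 11: f = (x^5 + 8x^3 + 4x + 3), pattern 5; mod 19: f = (x)(x^2 + 4)(x^2 + 7), pattern 2+2+1; mod 41: f = (x + 1)(x + 9)(x + 12)(x + 22)(x + 38), pattern 1+1+1+1+1. No other pattern occurs in this range, so the set of observed cycle types is {4+1, 5, 2+2+1, 1+1+1+1+1}. The candidates containing elements of all these cycle types are F_20 (5T3) of order 20, S_5 (5T5) of order 120; the others are excluded. The observed types are precisely the cycle types that occur in F_20 (5T3). Each of the other remaining candidates has further cycle types, and by the Chebotarev density theorem the matching factorization patterns would occur for a proportion of primes equal to their share of the group: S_5 (5T5) additionally contains elements of type 3+2, 3+1+1, 2+1+1+1 (50 of its 120 elements, about 42% of primes). None of the 18 primes tested shows any such pattern (for each of these groups the chance of that is below 10^-4), which rules them out. Hence G = F_20 (5T3), of order 20.

5T3: F_20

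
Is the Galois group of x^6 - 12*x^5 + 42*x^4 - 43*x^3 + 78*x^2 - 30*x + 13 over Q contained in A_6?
No

The polynomial is irreducible of degree 6 over Q. Its discriminant is -152796047606667, which is not a perfect square. A Galois group lies in the alternating group exactly when the discriminant is a square in Q, so the Galois group (C_3 x S_3) is not contained in A_6.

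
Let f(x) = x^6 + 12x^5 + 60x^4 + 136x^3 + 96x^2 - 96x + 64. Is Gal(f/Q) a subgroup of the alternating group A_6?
The polynomial is irreducible of degree 6 over Q. Its discriminant is -190210142896128, which is not a perfect square. A Galois group lies in the alternating group exactly when the discriminant is a square in Q, so the Galois group (C_3 x S_3) is not contained in A_6.

No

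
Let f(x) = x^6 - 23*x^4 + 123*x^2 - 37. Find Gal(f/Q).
The polynomial f is an irreducible sextic over Q, so G = Gal(f/Q) is one of the 16 transitive subgroups 6T1, ..., 6T16 of S_6. The discriminant of f is 870211913777152, which is not a perfect square, so G is not contained in A_6. The transitive groups of degree 6 not contained in A_6 are: C_6 (6T1, order 6), S_3 (6T2, order 6), D_6 (6T3, order 12), C_3 x S_3 (6T5, order 18), A_4 x C_2 (6T6, order 24), S_4 (6T8, order 24), S_3 x S_3 (6T9, order 36), S_4 x C_2 (6T11, order 48), (S_3 x S_3) : C_2 (6T13, order 72), PGL(2,5) (6T14, order 120), S_6 (6T16, order 720). By Dedekind's theorem, for a prime p not dividing disc(f) the degrees of the irreducible factors of f mod p form the cycle type of an element of G. Factoring f modulo the 23 such primes p <= 97 (skipping 2, 37, which divide the discriminant), each new pattern first appears at: mod 3: f = (x^3 + x^2 + x + 2)(x^3 + 2x^2 + x + 1), pattern 3+3; mod 5: f = (x^2 + 3)(x^2 + 2x + 4)(x^2 + 3x + 4), pattern 2+2+2; mod 67: f = (x + 5)(x + 6)(x + 30)(x + 37)(x + 61)(x + 62), pattern 1+1+1+1+1+1. No other pattern occurs in this range, so the set of observed cycle types is {3+3, 2+2+2, 1+1+1+1+1+1}. The candidates containing elements of all these cycle types are C_6 (6T1) of order 6, S_3 (6T2) of order 6, D_6 (6T3) of order 12, C_3 x S_3 (6T5) of order 18, A_4 x C_2 (6T6) of order 24, S_4 (6T8) of order 24, S_3 x S_3 (6T9) of order 36, S_4 x C_2 (6T11) of order 48, (S_3 x S_3) : C_2 (6T13) of order 72, PGL(2,5) (6T14) of order 120, S_6 (6T16) of order 720; the others are excluded. The observed types are precisely the cycle types that occur in S_3 (6T2). Each of the other remaining candidates has further cycle types, and by the Chebotarev density theorem the matching factorization patterns would occur for a proportion of primes equal to their share of the group: C_6 (6T1) additionally contains elements of type 6 (2 of its 6 elements, about 33% of primes); D_6 (6T3) additionally contains elements of type 6, 2+2+1+1 (5 of its 12 elements, about 42% of primes); C_3 x S_3 (6T5) additionally contains elements of type 6, 3+1+1+1 (10 of its 18 elements, about 56% of primes); A_4 x C_2 (6T6) additionally contains elements of type 6, 2+2+1+1, 2+1+1+1+1 (14 of its 24 elements, about 58% of primes); S_4 (6T8) additionally contains elements of type 4+1+1, 2+2+1+1 (9 of its 24 elements, about 38% of primes); S_3 x S_3 (6T9) additionally contains elements of type 6, 3+1+1+1, 2+2+1+1 (25 of its 36 elements, about 69% of primes); S_4 x C_2 (6T11) additionally contains elements of type 6, 4+2, 4+1+1, 2+2+1+1, 2+1+1+1+1 (32 of its 48 elements, about 67% of primes); (S_3 x S_3) : C_2 (6T13) additionally contains elements of type 6, 4+2, 3+2+1, 3+1+1+1, 2+2+1+1, 2+1+1+1+1 (61 of its 72 elements, about 85% of primes); PGL(2,5) (6T14) additionally contains elements of type 6, 5+1, 4+1+1, 2+2+1+1 (89 of its 120 elements, about 74% of primes); S_6 (6T16) additionally contains elements of type 6, 5+1, 4+2, 4+1+1, 3+2+1, 3+1+1+1, 2+2+1+1, 2+1+1+1+1 (664 of its 720 elements, about 92% of primes). None of the 23 primes tested shows any such pattern (for each of these groups the chance of that is below 10^-4), which rules them out. Hence G = S_3 (6T2), of order 6.

S_3 (order 6)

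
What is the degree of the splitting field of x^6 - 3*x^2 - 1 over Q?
The degree of the splitting field over Q equals the order of the Galois group, so first determine the group. The polynomial f is an irreducible sextic over Q, so G = Gal(f/Q) is one of the 16 transitive subgroups 6T1, ..., 6T16 of S_6. The discriminant of f is 419904 = 648^2, a perfect square, so G is contained in A_6. The transitive groups of degree 6 contained in A_6 are: A_4 (6T4, order 12), S_4 (6T7, order 24), (C_3 x C_3) : C_4 (6T10, order 36), PSL(2,5) (6T12, order 60), A_6 (6T15, order 360). By Dedekind's theorem, for a prime p not dividing disc(f) the degrees of the irreducible factors of f mod p form the cycle type of an element of G. Factoring f modulo the 33 such primes p <= 149 (skipping 2, 3, which divide the discriminant), each new pattern first appears at: mod 5: f = (x^3 + x^2 + 3x + 1)(x^3 + 4x^2 + 3x + 4), pattern 3+3; mod 17: f = (x + 2)(x + 15)(x^2 + 7)(x^2 + 14), pattern 2+2+1+1; mod 71: f = (x + 4)(x + 5)(x + 32)(x + 39)(x + 66)(x + 67), pattern 1+1+1+1+1+1. No other pattern occurs in this range, so the set of observed cycle types is {3+3, 2+2+1+1, 1+1+1+1+1+1}. The candidates containing elements of all these cycle types are A_4 (6T4) of order 12, S_4 (6T7) of order 24, (C_3 x C_3) : C_4 (6T10) of order 36, PSL(2,5) (6T12) of order 60, A_6 (6T15) of order 360; the others are excluded. The observed types are precisely the cycle types that occur in A_4 (6T4). Each of the other remaining candidates has further cycle types, and by the Chebotarev density theorem the matching factorization patterns would occur for a proportion of primes equal to their share of the group: S_4 (6T7) additionally contains elements of type 4+2 (6 of its 24 elements, about 25% of primes); (C_3 x C_3) : C_4 (6T10) additionally contains elements of type 4+2, 3+1+1+1 (22 of its 36 elements, about 61% of primes); PSL(2,5) (6T12) additionally contains elements of type 5+1 (24 of its 60 elements, about 40% of primes); A_6 (6T15) additionally contains elements of type 5+1, 4+2, 3+1+1+1 (274 of its 360 elements, about 76% of primes). None of the 33 primes tested shows any such pattern (for each of these groups the chance of that is below 10^-4), which rules them out. Hence G = A_4 (6T4), of order 12. The Galois group A_4 (6T4) has order 12, so the splitting field has degree 12 over Q.

12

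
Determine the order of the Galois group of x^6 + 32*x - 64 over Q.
The degree of the splitting field over Q equals the order of the Galois group, so first determine the group. The polynomial f is an irreducible sextic over Q, so G = Gal(f/Q) is one of the 16 transitive subgroups 6T1, ..., 6T16 of S_6. The discriminant of f is 53451941740544, which is not a perfect square, so G is not contained in A_6. The transitive groups of degree 6 not contained in A_6 are: C_6 (6T1, order 6), S_3 (6T2, order 6), D_6 (6T3, order 12), C_3 x S_3 (6T5, order 18), A_4 x C_2 (6T6, order 24), S_4 (6T8, order 24), S_3 x S_3 (6T9, order 36), S_4 x C_2 (6T11, order 48), (S_3 x S_3) : C_2 (6T13, order 72), PGL(2,5) (6T14, order 120), S_6 (6T16, order 720). By Dedekind's theorem, for a prime p not dividing disc(f) the degrees of the irreducible factors of f mod p form the cycle type of an element of G. Factoring f modulo the 3 such primes p <= 7 (skipping 2, which divides the discriminant), each new pattern first appears at: mod 3: f = (x^6 + 2x + 2), pattern 6; mod 5: f = (x + 1)(x^5 + 4x^4 + x^3 + 4x^2 + x + 1), pattern 5+1; mod 7: f = (x^2 + 3x + 1)(x^4 + 4x^3 + x^2 + 6), pattern 4+2. No other pattern occurs in this range, so the set of observed cycle types is {6, 5+1, 4+2}. Among the candidates above, the only group containing elements of all these cycle types is S_6 (6T16); every other candidate lacks at least one of them. Hence G = S_6 (6T16), of order 720. The Galois group S_6 (6T16) has order 720, so the splitting field has degree 720 over Q.

720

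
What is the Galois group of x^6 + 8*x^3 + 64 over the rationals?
C_6, the cyclic group of order 6

The polynomial f is an irreducible sextic over Q, so G = Gal(f/Q) is one of the 16 transitive subgroups 6T1, ..., 6T16 of S_6. The discriminant of f is -21134460321792, which is not a perfect square, so G is not contained in A_6. The transitive groups of degree 6 not contained in A_6 are: C_6 (6T1, order 6), S_3 (6T2, order 6), D_6 (6T3, order 12), C_3 x S_3 (6T5, order 18), A_4 x C_2 (6T6, order 24), S_4 (6T8, order 24), S_3 x S_3 (6T9, order 36), S_4 x C_2 (6T11, order 48), (S_3 x S_3) : C_2 (6T13, order 72), PGL(2,5) (6T14, order 120), S_6 (6T16, order 720). By Dedekind's theorem, for a prime p not dividing disc(f) the degrees of the irreducible factors of f mod p form the cycle type of an element of G. Factoring f modulo the 37 such primes p <= 167 (skipping 2, 3, which divide the discriminant), each new pattern first appears at: mod 5: f = (x^6 + 3x^3 + 4), pattern 6; mod 7: f = (x^3 + 3)(x^3 + 5), pattern 3+3; mod 17: f = (x^2 + 3x + 4)(x^2 + 6x + 4)(x^2 + 8x + 4), pattern 2+2+2; mod 19: f = (x + 1)(x + 4)(x + 6)(x + 7)(x + 9)(x + 11), pattern 1+1+1+1+1+1. No other pattern occurs in this range, so the set of observed cycle types is {6, 3+3, 2+2+2, 1+1+1+1+1+1}. The candidates containing elements of all these cycle types are C_6 (6T1) of order 6, D_6 (6T3) of order 12, C_3 x S_3 (6T5) of order 18, A_4 x C_2 (6T6) of order 24, S_3 x S_3 (6T9) of order 36, S_4 x C_2 (6T11) of order 48, (S_3 x S_3) : C_2 (6T13) of order 72, PGL(2,5) (6T14) of order 120, S_6 (6T16) of order 720; the others are excluded. The observed types are precisely the cycle types that occur in C_6 (6T1). Each of the other remaining candidates has further cycle types, and by the Chebotarev density theorem the matching factorization patterns would occur for a proportion of primes equal to their share of the group: D_6 (6T3) additionally contains elements of type 2+2+1+1 (3 of its 12 elements, about 25% of primes); C_3 x S_3 (6T5) additionally contains elements of type 3+1+1+1 (4 of its 18 elements, about 22% of primes); A_4 x C_2 (6T6) additionally contains elements of type 2+2+1+1, 2+1+1+1+1 (6 of its 24 elements, about 25% of primes); S_3 x S_3 (6T9) additionally contains elements of type 3+1+1+1, 2+2+1+1 (13 of its 36 elements, about 36% of primes); S_4 x C_2 (6T11) additionally contains elements of type 4+2, 4+1+1, 2+2+1+1, 2+1+1+1+1 (24 of its 48 elements, about 50% of primes); (S_3 x S_3) : C_2 (6T13) additionally contains elements of type 4+2, 3+2+1, 3+1+1+1, 2+2+1+1, 2+1+1+1+1 (49 of its 72 elements, about 68% of primes); PGL(2,5) (6T14) additionally contains elements of type 5+1, 4+1+1, 2+2+1+1 (69 of its 120 elements, about 58% of primes); S_6 (6T16) additionally contains elements of type 5+1, 4+2, 4+1+1, 3+2+1, 3+1+1+1, 2+2+1+1, 2+1+1+1+1 (544 of its 720 elements, about 76% of primes). None of the 37 primes tested shows any such pattern (for each of these groups the chance of that is below 10^-4), which rules them out. Hence G = C_6 (6T1), of order 6.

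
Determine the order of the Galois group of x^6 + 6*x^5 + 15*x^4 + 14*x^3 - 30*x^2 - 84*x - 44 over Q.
12

The degree of the splitting field over Q equals the order of the Galois group, so first determine the group. The polynomial f is an irreducible sextic over Q, so G = Gal(f/Q) is one of the 16 transitive subgroups 6T1, ..., 6T16 of S_6. The discriminant of f is 304930925568, which is not a perfect square, so G is not contained in A_6. The transitive groups of degree 6 not contained in A_6 are: C_6 (6T1, order 6), S_3 (6T2, order 6), D_6 (6T3, order 12), C_3 x S_3 (6T5, order 18), A_4 x C_2 (6T6, order 24), S_4 (6T8, order 24), S_3 x S_3 (6T9, order 36), S_4 x C_2 (6T11, order 48), (S_3 x S_3) : C_2 (6T13, order 72), PGL(2,5) (6T14, order 120), S_6 (6T16, order 720). By Dedekind's theorem, for a prime p not dividing disc(f) the degrees of the irreducible factors of f mod p form the cycle type of an element of G. Factoring f modulo the 79 such primes p <= 421 (skipping 2, 3, 41, which divide the discriminant), each new pattern first appears at: mod 5: f = (x^2 + x + 1)(x^2 + 2x + 4)(x^2 + 3x + 4), pattern 2+2+2; mod 7: f = (x^6 + 6x^5 + x^4 + 5x^2 + 5), pattern 6; mod 11: f = (x)(x + 6)(x^2 + 3x + 10)(x^2 + 8x + 3), pattern 2+2+1+1; mod 13: f = (x^3 + 3x^2 + 2x + 1)(x^3 + 3x^2 + 4x + 8), pattern 3+3; mod 61: f = (x + 22)(x + 31)(x + 38)(x + 43)(x + 56)(x + 60), pattern 1+1+1+1+1+1. No other pattern occurs in this range, so the set of observed cycle types is {2+2+2, 6, 2+2+1+1, 3+3, 1+1+1+1+1+1}. The candidates containing elements of all these cycle types are D_6 (6T3) of order 12, A_4 x C_2 (6T6) of order 24, S_3 x S_3 (6T9) of order 36, S_4 x C_2 (6T11) of order 48, (S_3 x S_3) : C_2 (6T13) of order 72, PGL(2,5) (6T14) of order 120, S_6 (6T16) of order 720; the others are excluded. The observed types are precisely the cycle types that occur in D_6 (6T3). Each of the other remaining candidates has further cycle types, and by the Chebotarev density theorem the matching factorization patterns would occur for a proportion of primes equal to their share of the group: A_4 x C_2 (6T6) additionally contains elements of type 2+1+1+1+1 (3 of its 24 elements, about 12% of primes); S_3 x S_3 (6T9) additionally contains elements of type 3+1+1+1 (4 of its 36 elements, about 11% of primes); S_4 x C_2 (6T11) additionally contains elements of type 4+2, 4+1+1, 2+1+1+1+1 (15 of its 48 elements, about 31% of primes); (S_3 x S_3) : C_2 (6T13) additionally contains elements of type 4+2, 3+2+1, 3+1+1+1, 2+1+1+1+1 (40 of its 72 elements, about 56% of primes); PGL(2,5) (6T14) additionally contains elements of type 5+1, 4+1+1 (54 of its 120 elements, about 45% of primes); S_6 (6T16) additionally contains elements of type 5+1, 4+2, 4+1+1, 3+2+1, 3+1+1+1, 2+1+1+1+1 (499 of its 720 elements, about 69% of primes). None of the 79 primes tested shows any such pattern (for each of these groups the chance of that is below 10^-4), which rules them out. Hence G = D_6 (6T3), of order 12. The Galois group D_6 (6T3) has order 12, so the splitting field has degree 12 over Q.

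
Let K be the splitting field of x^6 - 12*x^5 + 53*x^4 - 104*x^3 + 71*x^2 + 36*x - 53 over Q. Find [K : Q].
The degree of the splitting field over Q equals the order of the Galois group, so first determine the group. The polynomial f is an irreducible sextic over Q, so G = Gal(f/Q) is one of the 16 transitive subgroups 6T1, ..., 6T16 of S_6. The discriminant of f is 138674176 = 11776^2, a perfect square, so G is contained in A_6. The transitive groups of degree 6 contained in A_6 are: A_4 (6T4, order 12), S_4 (6T7, order 24), (C_3 x C_3) : C_4 (6T10, order 36), PSL(2,5) (6T12, order 60), A_6 (6T15, order 360). By Dedekind's theorem, for a prime p not dividing disc(f) the degrees of the irreducible factors of f mod p form the cycle type of an element of G. Factoring f modulo the 79 such primes p <= 419 (skipping 2, 23, which divide the discriminant), each new pattern first appears at: mod 3: f = (x^3 + x^2 + 2x + 1)(x^3 + 2x^2 + x + 1), pattern 3+3; mod 5: f = (x^2 + x + 1)(x^4 + 2x^3 + 4x + 2), pattern 4+2; mod 19: f = (x + 1)(x + 14)(x^2 + 5x + 18)(x^2 + 6x + 16), pattern 2+2+1+1; mod 223: f = (x + 61)(x + 84)(x + 96)(x + 123)(x + 135)(x + 158), pattern 1+1+1+1+1+1. No other pattern occurs in this range, so the set of observed cycle types is {3+3, 4+2, 2+2+1+1, 1+1+1+1+1+1}. The candidates containing elements of all these cycle types are S_4 (6T7) of order 24, (C_3 x C_3) : C_4 (6T10) of order 36, A_6 (6T15) of order 360; the others are excluded. The observed types are precisely the cycle types that occur in S_4 (6T7). Each of the other remaining candidates has further cycle types, and by the Chebotarev density theorem the matching factorization patterns would occur for a proportion of primes equal to their share of the group: (C_3 x C_3) : C_4 (6T10) additionally contains elements of type 3+1+1+1 (4 of its 36 elements, about 11% of primes); A_6 (6T15) additionally contains elements of type 5+1, 3+1+1+1 (184 of its 360 elements, about 51% of primes). None of the 79 primes tested shows any such pattern (for each of these groups the chance of that is below 10^-4), which rules them out. Hence G = S_4 (6T7), of order 24. The Galois group S_4 (6T7) has order 24, so the splitting field has degree 24 over Q.

24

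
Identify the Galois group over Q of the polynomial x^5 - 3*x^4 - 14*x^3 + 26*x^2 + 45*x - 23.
C_5

The polynomial f is an irreducible quintic over Q, so G = Gal(f/Q) is a transitive subgroup of S_5: one of C_5 (5T1, order 5), D_5 (5T2, order 10), F_20 (5T3, order 20), A_5 (5T4, order 60) or S_5 (5T5, order 120). The discriminant of f is 15352201216 = 123904^2, a perfect square, so G is contained in A_5. The transitive groups of degree 5 contained in A_5 are: C_5 (5T1, order 5), D_5 (5T2, order 10), A_5 (5T4, order 60). By Dedekind's theorem, for a prime p not dividing disc(f) the degrees of the irreducible factors of f mod p form the cycle type of an element of G. Factoring f modulo the 14 such primes p <= 53 (skipping 2, 11, which divide the discriminant), each new pattern first appears at: mod 3: f = (x^5 + x^3 + 2x^2 + 1), pattern 5; mod 23: f = (x)(x + 2)(x + 10)(x + 14)(x + 17), pattern 1+1+1+1+1. No other pattern occurs in this range, so the set of observed cycle types is {5, 1+1+1+1+1}. The candidates containing elements of all these cycle types are C_5 (5T1) of order 5, D_5 (5T2) of order 10, A_5 (5T4) of order 60; the others are excluded. The observed types are precisely the cycle types that occur in C_5 (5T1). Each of the other remaining candidates has further cycle types, and by the Chebotarev density theorem the matching factorization patterns would occur for a proportion of primes equal to their share of the group: D_5 (5T2) additionally contains elements of type 2+2+1 (5 of its 10 elements, about 50% of primes); A_5 (5T4) additionally contains elements of type 3+1+1, 2+2+1 (35 of its 60 elements, about 58% of primes). None of the 14 primes tested shows any such pattern (for each of these groups the chance of that is below 10^-4), which rules them out. Hence G = C_5 (5T1), of order 5.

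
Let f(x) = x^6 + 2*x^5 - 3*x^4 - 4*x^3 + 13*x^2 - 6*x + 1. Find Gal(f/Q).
The polynomial f is an irreducible sextic over Q, so G = Gal(f/Q) is one of the 16 transitive subgroups 6T1, ..., 6T16 of S_6. The discriminant of f is -147116032, which is not a perfect square, so G is not contained in A_6. The transitive groups of degree 6 not contained in A_6 are: C_6 (6T1, order 6), S_3 (6T2, order 6), D_6 (6T3, order 12), C_3 x S_3 (6T5, order 18), A_4 x C_2 (6T6, order 24), S_4 (6T8, order 24), S_3 x S_3 (6T9, order 36), S_4 x C_2 (6T11, order 48), (S_3 x S_3) : C_2 (6T13, order 72), PGL(2,5) (6T14, order 120), S_6 (6T16, order 720). By Dedekind's theorem, for a prime p not dividing disc(f) the degrees of the irreducible factors of f mod p form the cycle type of an element of G. Factoring f modulo the 28 such primes p <= 113 (skipping 2, 7, which divide the discriminant), each new pattern first appears at: mod 3: f = (x^6 + 2x^5 + 2x^3 + x^2 + 1), pattern 6; mod 5: f = (x + 1)(x^2 + 2)(x^3 + x^2 + 4x + 3), pattern 3+2+1; mod 11: f = (x^2 + 9x + 5)(x^4 + 4x^3 + 9x + 9), pattern 4+2; mod 17: f = (x^3 + x^2 + 3x + 4)(x^3 + x^2 + 10x + 13), pattern 3+3; mod 19: f = (x^2 + 3x + 8)(x^2 + 3x + 14)(x^2 + 15x + 9), pattern 2+2+2; mod 37: f = (x + 7)(x + 19)(x^2 + 19x + 25)(x^2 + 31x + 22), pattern 2+2+1+1; mod 41: f = (x + 7)(x + 15)(x + 20)(x^3 + x^2 + 25x + 32), pattern 3+1+1+1; mod 113: f = (x + 11)(x + 20)(x + 101)(x + 106)(x^2 + 103x + 63), pattern 2+1+1+1+1. No other pattern occurs in this range, so the set of observed cycle types is {6, 3+2+1, 4+2, 3+3, 2+2+2, 2+2+1+1, 3+1+1+1, 2+1+1+1+1}. The candidates containing elements of all these cycle types are (S_3 x S_3) : C_2 (6T13) of order 72, S_6 (6T16) of order 720; the others are excluded. The observed types are precisely the cycle types that occur in (S_3 x S_3) : C_2 (6T13) (apart from the identity). Each of the other remaining candidates has further cycle types, and by the Chebotarev density theorem the matching factorization patterns would occur for a proportion of primes equal to their share of the group: S_6 (6T16) additionally contains elements of type 5+1, 4+1+1 (234 of its 720 elements, about 32% of primes). None of the 28 primes tested shows any such pattern (for each of these groups the chance of that is below 10^-4), which rules them out. Hence G = (S_3 x S_3) : C_2 (6T13), of order 72.

(S_3 x S_3) : C_2 (also written G72)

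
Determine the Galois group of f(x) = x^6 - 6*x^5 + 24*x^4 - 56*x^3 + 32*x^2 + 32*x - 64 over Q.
6T8: S_4

The polynomial f is an irreducible sextic over Q, so G = Gal(f/Q) is one of the 16 transitive subgroups 6T1, ..., 6T16 of S_6. The discriminant of f is 870211913777152, which is not a perfect square, so G is not contained in A_6. The transitive groups of degree 6 not contained in A_6 are: C_6 (6T1, order 6), S_3 (6T2, order 6), D_6 (6T3, order 12), C_3 x S_3 (6T5, order 18), A_4 x C_2 (6T6, order 24), S_4 (6T8, order 24), S_3 x S_3 (6T9, order 36), S_4 x C_2 (6T11, order 48), (S_3 x S_3) : C_2 (6T13, order 72), PGL(2,5) (6T14, order 120), S_6 (6T16, order 720). By Dedekind's theorem, for a prime p not dividing disc(f) the degrees of the irreducible factors of f mod p form the cycle type of an element of G. Factoring f modulo the 22 such primes p <= 89 (skipping 2, 37, which divide the discriminant), each new pattern first appears at: mod 3: f = (x^3 + x^2 + 2)(x^3 + 2x^2 + x + 1), pattern 3+3; mod 5: f = (x^2 + 2)(x^2 + x + 1)(x^2 + 3x + 3), pattern 2+2+2; mod 17: f = (x + 2)(x + 13)(x^4 + 13x^3 + 7x^2 + 11x + 8), pattern 4+1+1; mod 67: f = (x + 8)(x + 57)(x^2 + 65x + 26)(x^2 + 65x + 66), pattern 2+2+1+1. No other pattern occurs in this range, so the set of observed cycle types is {3+3, 2+2+2, 4+1+1, 2+2+1+1}. The candidates containing elements of all these cycle types are S_4 (6T8) of order 24, S_4 x C_2 (6T11) of order 48, PGL(2,5) (6T14) of order 120, S_6 (6T16) of order 720; the others are excluded. The observed types are precisely the cycle types that occur in S_4 (6T8) (apart from the identity). Each of the other remaining candidates has further cycle types, and by the Chebotarev density theorem the matching factorization patterns would occur for a proportion of primes equal to their share of the group: S_4 x C_2 (6T11) additionally contains elements of type 6, 4+2, 2+1+1+1+1 (17 of its 48 elements, about 35% of primes); PGL(2,5) (6T14) additionally contains elements of type 6, 5+1 (44 of its 120 elements, about 37% of primes); S_6 (6T16) additionally contains elements of type 6, 5+1, 4+2, 3+2+1, 3+1+1+1, 2+1+1+1+1 (529 of its 720 elements, about 73% of primes). None of the 22 primes tested shows any such pattern (for each of these groups the chance of that is below 10^-4), which rules them out. Hence G = S_4 (6T8), of order 24.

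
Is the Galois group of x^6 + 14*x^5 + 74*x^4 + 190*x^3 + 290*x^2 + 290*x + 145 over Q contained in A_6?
Yes

The polynomial is irreducible of degree 6 over Q. Its discriminant is 90962560000 = 301600^2, a perfect square. A Galois group lies in the alternating group exactly when the discriminant is a square in Q, so the Galois group ((C_3 x C_3) : C_4) is contained in A_6.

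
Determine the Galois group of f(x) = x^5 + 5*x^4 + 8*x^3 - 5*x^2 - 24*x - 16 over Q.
S_5, the symmetric group on 5 letters

The polynomial f is an irreducible quintic over Q, so G = Gal(f/Q) is a transitive subgroup of S_5: one of C_5 (5T1, order 5), D_5 (5T2, order 10), F_20 (5T3, order 20), A_5 (5T4, order 60) or S_5 (5T5, order 120). The discriminant of f is 734464, which is not a perfect square, so G is not contained in A_5. The transitive groups of degree 5 not contained in A_5 are: F_20 (5T3, order 20), S_5 (5T5, order 120). By Dedekind's theorem, for a prime p not dividing disc(f) the degrees of the irreducible factors of f mod p form the cycle type of an element of G. Factoring f modulo the 3 such primes p <= 7 (skipping 2, which divides the discriminant), each new pattern first appears at: mod 3: f = (x^5 + 2x^4 + 2x^3 + x^2 + 2), pattern 5; mod 7: f = (x^2 + 6x + 6)(x^3 + 6x^2 + x + 2), pattern 3+2. No other pattern occurs in this range, so the set of observed cycle types is {5, 3+2}. Among the candidates above, the only group containing elements of all these cycle types is S_5 (5T5) — F_20 (5T3) lacks at least one of them. Hence G = S_5 (5T5), of order 120.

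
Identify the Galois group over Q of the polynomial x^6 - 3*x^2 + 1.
The polynomial f is an irreducible sextic over Q, so G = Gal(f/Q) is one of the 16 transitive subgroups 6T1, ..., 6T16 of S_6. The discriminant of f is -419904, which is not a perfect square, so G is not contained in A_6. The transitive groups of degree 6 not contained in A_6 are: C_6 (6T1, order 6), S_3 (6T2, order 6), D_6 (6T3, order 12), C_3 x S_3 (6T5, order 18), A_4 x C_2 (6T6, order 24), S_4 (6T8, order 24), S_3 x S_3 (6T9, order 36), S_4 x C_2 (6T11, order 48), (S_3 x S_3) : C_2 (6T13, order 72), PGL(2,5) (6T14, order 120), S_6 (6T16, order 720). By Dedekind's theorem, for a prime p not dividing disc(f) the degrees of the irreducible factors of f mod p form the cycle type of an element of G. Factoring f modulo the 33 such primes p <= 149 (skipping 2, 3, which divide the discriminant), each new pattern first appears at: mod 5: f = (x^3 + 2x^2 + 2x + 3)(x^3 + 3x^2 + 2x + 2), pattern 3+3; mod 7: f = (x^6 + 4x^2 + 1), pattern 6; mod 17: f = (x + 8)(x + 9)(x^2 + 3)(x^2 + 10), pattern 2+2+1+1; mod 19: f = (x + 3)(x + 8)(x + 11)(x + 16)(x^2 + 16), pattern 2+1+1+1+1; mod 71: f = (x^2 + 16)(x^2 + 25)(x^2 + 30), pattern 2+2+2. No other pattern occurs in this range, so the set of observed cycle types is {3+3, 6, 2+2+1+1, 2+1+1+1+1, 2+2+2}. The candidates containing elements of all these cycle types are A_4 x C_2 (6T6) of order 24, S_4 x C_2 (6T11) of order 48, (S_3 x S_3) : C_2 (6T13) of order 72, S_6 (6T16) of order 720; the others are excluded. The observed types are precisely the cycle types that occur in A_4 x C_2 (6T6) (apart from the identity). Each of the other remaining candidates has further cycle types, and by the Chebotarev density theorem the matching factorization patterns would occur for a proportion of primes equal to their share of the group: S_4 x C_2 (6T11) additionally contains elements of type 4+2, 4+1+1 (12 of its 48 elements, about 25% of primes); (S_3 x S_3) : C_2 (6T13) additionally contains elements of type 4+2, 3+2+1, 3+1+1+1 (34 of its 72 elements, about 47% of primes); S_6 (6T16) additionally contains elements of type 5+1, 4+2, 4+1+1, 3+2+1, 3+1+1+1 (484 of its 720 elements, about 67% of primes). None of the 33 primes tested shows any such pattern (for each of these groups the chance of that is below 10^-4), which rules them out. Hence G = A_4 x C_2 (6T6), of order 24.

A_4 x C_2 (order 24)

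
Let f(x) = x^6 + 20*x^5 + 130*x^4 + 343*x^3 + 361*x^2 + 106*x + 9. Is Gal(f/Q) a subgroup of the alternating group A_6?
Yes

The polynomial is irreducible of degree 6 over Q. Its discriminant is 3646117689361 = 1909481^2, a perfect square. A Galois group lies in the alternating group exactly when the discriminant is a square in Q, so the Galois group (PSL(2,5)) is contained in A_6.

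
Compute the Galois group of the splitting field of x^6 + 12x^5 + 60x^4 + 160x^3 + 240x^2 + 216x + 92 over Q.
The polynomial f is an irreducible sextic over Q, so G = Gal(f/Q) is one of the 16 transitive subgroups 6T1, ..., 6T16 of S_6. The discriminant of f is 746496000000 = 864000^2, a perfect square, so G is contained in A_6. The transitive groups of degree 6 contained in A_6 are: A_4 (6T4, order 12), S_4 (6T7, order 24), (C_3 x C_3) : C_4 (6T10, order 36), PSL(2,5) (6T12, order 60), A_6 (6T15, order 360). By Dedekind's theorem, for a prime p not dividing disc(f) the degrees of the irreducible factors of f mod p form the cycle type of an element of G. Factoring f modulo the 6 such primes p <= 23 (skipping 2, 3, 5, which divide the discriminant), each new pattern first appears at: mod 7: f = (x + 5)(x^5 + 4x^3 + 2x + 3), pattern 5+1; mod 23: f = (x)(x + 9)(x + 14)(x^3 + 12x^2 + 3x + 5), pattern 3+1+1+1. No other pattern occurs in this range, so the set of observed cycle types is {5+1, 3+1+1+1}. Among the candidates above, the only group containing elements of all these cycle types is A_6 (6T15) — each of A_4 (6T4), S_4 (6T7), (C_3 x C_3) : C_4 (6T10), PSL(2,5) (6T12) lacks at least one of them. Hence G = A_6 (6T15), of order 360.

6T15: A_6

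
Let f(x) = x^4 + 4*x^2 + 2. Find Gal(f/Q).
C_4 (order 4)

The polynomial is an irreducible quartic over Q and its discriminant is 2048, which is not a perfect square, so the Galois group is not contained in A_4. The resolvent cubic y^3 - 4*y^2 - 8*y + 32 has exactly one rational root, so the Galois group is C_4 or D_4. The quartic becomes reducible over Q(sqrt(disc)), so the group is C_4.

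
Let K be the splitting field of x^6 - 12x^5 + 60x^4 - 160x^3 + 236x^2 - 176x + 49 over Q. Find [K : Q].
The degree of the splitting field over Q equals the order of the Galois group, so first determine the group. The polynomial f is an irreducible sextic over Q, so G = Gal(f/Q) is one of the 16 transitive subgroups 6T1, ..., 6T16 of S_6. The discriminant of f is -3356224, which is not a perfect square, so G is not contained in A_6. The transitive groups of degree 6 not contained in A_6 are: C_6 (6T1, order 6), S_3 (6T2, order 6), D_6 (6T3, order 12), C_3 x S_3 (6T5, order 18), A_4 x C_2 (6T6, order 24), S_4 (6T8, order 24), S_3 x S_3 (6T9, order 36), S_4 x C_2 (6T11, order 48), (S_3 x S_3) : C_2 (6T13, order 72), PGL(2,5) (6T14, order 120), S_6 (6T16, order 720). By Dedekind's theorem, for a prime p not dividing disc(f) the degrees of the irreducible factors of f mod p form the cycle type of an element of G. Factoring f modulo the 67 such primes p <= 347 (skipping 2, 229, which divide the discriminant), each new pattern first appears at: mod 3: f = (x^6 + 2x^3 + 2x^2 + x + 1), pattern 6; mod 5: f = (x^3 + x^2 + x + 3)(x^3 + 2x^2 + 2x + 3), pattern 3+3; mod 7: f = (x)(x + 3)(x^4 + 6x^3 + x + 2), pattern 4+1+1; mod 13: f = (x^2 + 9x + 9)(x^4 + 5x^3 + 6x^2 + x + 4), pattern 4+2; mod 23: f = (x^2 + x + 12)(x^2 + 14x + 9)(x^2 + 19x + 16), pattern 2+2+2; mod 29: f = (x + 8)(x + 17)(x^2 + 24x + 13)(x^2 + 26x + 9), pattern 2+2+1+1; mod 193: f = (x + 4)(x + 42)(x + 92)(x + 97)(x + 147)(x + 185), pattern 1+1+1+1+1+1; mod 347: f = (x + 1)(x + 149)(x + 194)(x + 342)(x^2 + 343x + 259), pattern 2+1+1+1+1. No other pattern occurs in this range, so the set of observed cycle types is {6, 3+3, 4+1+1, 4+2, 2+2+2, 2+2+1+1, 1+1+1+1+1+1, 2+1+1+1+1}. The candidates containing elements of all these cycle types are S_4 x C_2 (6T11) of order 48, S_6 (6T16) of order 720; the others are excluded. The observed types are precisely the cycle types that occur in S_4 x C_2 (6T11). Each of the other remaining candidates has further cycle types, and by the Chebotarev density theorem the matching factorization patterns would occur for a proportion of primes equal to their share of the group: S_6 (6T16) additionally contains elements of type 5+1, 3+2+1, 3+1+1+1 (304 of its 720 elements, about 42% of primes). None of the 67 primes tested shows any such pattern (for each of these groups the chance of that is below 10^-4), which rules them out. Hence G = S_4 x C_2 (6T11), of order 48. The Galois group S_4 x C_2 (6T11) has order 48, so the splitting field has degree 48 over Q.

48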